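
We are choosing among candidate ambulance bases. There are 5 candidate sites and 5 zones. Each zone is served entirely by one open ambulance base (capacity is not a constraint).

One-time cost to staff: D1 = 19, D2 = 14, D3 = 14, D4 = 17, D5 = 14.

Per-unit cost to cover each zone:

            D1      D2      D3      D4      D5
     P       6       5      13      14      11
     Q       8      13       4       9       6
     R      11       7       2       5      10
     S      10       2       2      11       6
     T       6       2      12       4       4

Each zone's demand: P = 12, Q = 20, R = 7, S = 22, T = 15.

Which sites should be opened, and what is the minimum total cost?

Open D2 and D3; minimum total cost 256.

For any fixed open set, each zone goes to its cheapest open site; total = fixed + service.
{D2, D3}: P→D2 5·12=60, Q→D3 4·20=80, R→D3 2·7=14, S→D2 2·22=44, T→D2 2·15=30. Service 228; fixed 28; total 256.
{D2, D3, D5}: service 228 + fixed 42 = 270
{D2, D3, D4}: service 228 + fixed 45 = 273
{D1, D2, D3, D4, D5}: service 228 + fixed 78 = 306
No other subset beats 256.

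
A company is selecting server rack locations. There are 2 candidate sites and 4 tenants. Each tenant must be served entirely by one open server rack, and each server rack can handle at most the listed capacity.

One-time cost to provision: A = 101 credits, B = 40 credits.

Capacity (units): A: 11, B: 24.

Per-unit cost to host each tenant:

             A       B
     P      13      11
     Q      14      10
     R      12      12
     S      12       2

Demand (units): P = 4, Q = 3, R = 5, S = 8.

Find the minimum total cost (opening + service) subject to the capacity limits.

Open {B}: P→B 11·4=44, Q→B 10·3=30, R→B 12·5=60, S→B 2·8=16.
Loads: B carries 20/24. Service 150; fixed 40; total 190.
Next best feasible plan costs 291.

Minimum total cost: 190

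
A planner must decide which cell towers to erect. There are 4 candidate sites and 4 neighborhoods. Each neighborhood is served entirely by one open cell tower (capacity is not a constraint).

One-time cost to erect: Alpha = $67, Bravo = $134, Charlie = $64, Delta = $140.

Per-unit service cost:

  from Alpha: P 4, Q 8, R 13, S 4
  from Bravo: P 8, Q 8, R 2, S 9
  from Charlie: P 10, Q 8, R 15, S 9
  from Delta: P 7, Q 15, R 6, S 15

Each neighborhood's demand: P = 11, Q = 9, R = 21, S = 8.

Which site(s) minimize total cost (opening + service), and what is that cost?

For any fixed open set, each neighborhood goes to its cheapest open site; total = fixed + service.
{Alpha, Bravo}: P→Alpha 4·11=44, Q→Alpha 8·9=72, R→Bravo 2·21=42, S→Alpha 4·8=32. Service 190; fixed 201; total 391.
{Bravo}: P→Bravo 8·11=88, Q→Bravo 8·9=72, R→Bravo 2·21=42, S→Bravo 9·8=72. Service 274; fixed 134; total 408.
{Alpha, Bravo, Charlie}: P→Alpha 4·11=44, Q→Alpha 8·9=72, R→Bravo 2·21=42, S→Alpha 4·8=32. Service 190; fixed 265; total 455.
{Alpha, Bravo, Charlie, Delta}: P→Alpha 4·11=44, Q→Alpha 8·9=72, R→Bravo 2·21=42, S→Alpha 4·8=32. Service 190; fixed 405; total 595.
No other subset beats 391.

Open Alpha and Bravo; minimum total cost 391.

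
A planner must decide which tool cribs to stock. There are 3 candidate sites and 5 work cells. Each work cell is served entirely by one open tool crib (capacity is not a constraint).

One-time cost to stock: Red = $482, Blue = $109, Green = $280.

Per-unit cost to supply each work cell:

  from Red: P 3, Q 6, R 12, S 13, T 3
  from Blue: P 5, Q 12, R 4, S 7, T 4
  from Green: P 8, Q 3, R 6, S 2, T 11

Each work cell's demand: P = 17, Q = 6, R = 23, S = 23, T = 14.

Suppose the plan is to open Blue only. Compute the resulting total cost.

Total cost: 575

Each work cell is assigned to its cheapest site among the open ones.
{Blue}: P→Blue 5·17=85, Q→Blue 12·6=72, R→Blue 4·23=92, S→Blue 7·23=161, T→Blue 4·14=56. Service 466; fixed 109; total 575.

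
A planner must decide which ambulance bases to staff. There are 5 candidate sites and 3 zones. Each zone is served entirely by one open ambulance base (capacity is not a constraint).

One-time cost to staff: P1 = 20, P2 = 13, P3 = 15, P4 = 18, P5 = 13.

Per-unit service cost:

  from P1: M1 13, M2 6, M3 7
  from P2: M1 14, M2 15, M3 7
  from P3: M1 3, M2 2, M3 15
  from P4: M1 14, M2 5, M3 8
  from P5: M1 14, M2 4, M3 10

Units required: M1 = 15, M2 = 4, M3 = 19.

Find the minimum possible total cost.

Minimum total cost: 214

For any fixed open set, each zone goes to its cheapest open site; total = fixed + service.
{P2, P3}: M1→P3 3·15=45, M2→P3 2·4=8, M3→P2 7·19=133. Service 186; fixed 28; total 214.
{P1, P3}: M1→P3 3·15=45, M2→P3 2·4=8, M3→P1 7·19=133. Service 186; fixed 35; total 221.
{P2, P3, P5}: M1→P3 3·15=45, M2→P3 2·4=8, M3→P2 7·19=133. Service 186; fixed 41; total 227.
{P1, P2, P3, P4, P5}: service 186 + fixed 79 = 265
No other subset beats 214.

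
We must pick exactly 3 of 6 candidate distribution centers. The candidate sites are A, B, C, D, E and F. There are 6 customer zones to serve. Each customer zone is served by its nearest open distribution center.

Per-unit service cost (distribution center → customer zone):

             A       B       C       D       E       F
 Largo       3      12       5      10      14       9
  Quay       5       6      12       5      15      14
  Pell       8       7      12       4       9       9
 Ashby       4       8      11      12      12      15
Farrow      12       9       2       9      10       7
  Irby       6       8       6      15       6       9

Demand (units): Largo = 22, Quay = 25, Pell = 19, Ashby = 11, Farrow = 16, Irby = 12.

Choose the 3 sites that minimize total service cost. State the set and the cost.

With exactly 3 open, each customer zone uses its cheapest among the chosen.
{A, C, D}: Largo→A 3·22=66, Quay→A 5·25=125, Pell→D 4·19=76, Ashby→A 4·11=44, Farrow→C 2·16=32, Irby→A 6·12=72. Service cost 415.
{A, B, C}: service cost 472
{A, C, E}: service cost 491
Among all 20 size-3 choices, {A, C, D} is lowest.

Choose A, C and D; total service cost 415.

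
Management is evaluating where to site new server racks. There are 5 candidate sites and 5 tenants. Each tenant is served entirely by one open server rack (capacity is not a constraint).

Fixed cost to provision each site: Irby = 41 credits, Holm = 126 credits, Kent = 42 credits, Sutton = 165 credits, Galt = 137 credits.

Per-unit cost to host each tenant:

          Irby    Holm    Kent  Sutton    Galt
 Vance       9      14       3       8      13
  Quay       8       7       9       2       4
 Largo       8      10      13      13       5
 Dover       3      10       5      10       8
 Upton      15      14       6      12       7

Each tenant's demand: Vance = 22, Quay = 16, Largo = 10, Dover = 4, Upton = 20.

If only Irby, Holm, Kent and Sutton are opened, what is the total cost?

Each tenant is assigned to its cheapest site among the open ones.
{Irby, Holm, Kent, Sutton}: Vance→Kent 3·22=66, Quay→Sutton 2·16=32, Largo→Irby 8·10=80, Dover→Irby 3·4=12, Upton→Kent 6·20=120. Service 310; fixed 374; total 684.

Total cost: 684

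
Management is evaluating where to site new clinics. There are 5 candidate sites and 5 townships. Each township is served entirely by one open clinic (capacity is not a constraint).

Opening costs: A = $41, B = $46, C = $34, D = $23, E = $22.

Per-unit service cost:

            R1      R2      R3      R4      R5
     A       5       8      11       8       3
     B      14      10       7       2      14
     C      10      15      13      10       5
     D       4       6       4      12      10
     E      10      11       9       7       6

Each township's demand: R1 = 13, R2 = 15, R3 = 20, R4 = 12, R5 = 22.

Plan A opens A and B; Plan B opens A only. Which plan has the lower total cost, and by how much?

Plan A is cheaper by 106.

Plan A: {A, B}: R1→A 5·13=65, R2→A 8·15=120, R3→B 7·20=140, R4→B 2·12=24, R5→A 3·22=66. Service 415; fixed 87; total 502.
Plan B: {A}: R1→A 5·13=65, R2→A 8·15=120, R3→A 11·20=220, R4→A 8·12=96, R5→A 3·22=66. Service 567; fixed 41; total 608.
Difference: |502 − 608| = 106.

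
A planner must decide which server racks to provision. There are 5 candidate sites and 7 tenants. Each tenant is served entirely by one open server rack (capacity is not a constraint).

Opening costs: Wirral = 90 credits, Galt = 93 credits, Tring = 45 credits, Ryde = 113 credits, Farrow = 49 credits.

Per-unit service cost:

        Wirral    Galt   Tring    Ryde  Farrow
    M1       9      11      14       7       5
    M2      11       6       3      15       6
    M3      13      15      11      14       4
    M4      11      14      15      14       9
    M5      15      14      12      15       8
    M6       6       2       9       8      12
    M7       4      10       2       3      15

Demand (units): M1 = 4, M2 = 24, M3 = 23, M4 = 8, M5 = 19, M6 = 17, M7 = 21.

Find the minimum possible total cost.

Minimum total cost: 671

For any fixed open set, each tenant goes to its cheapest open site; total = fixed + service.
{Galt, Tring, Farrow}: M1→Farrow 5·4=20, M2→Tring 3·24=72, M3→Farrow 4·23=92, M4→Farrow 9·8=72, M5→Farrow 8·19=152, M6→Galt 2·17=34, M7→Tring 2·21=42. Service 484; fixed 187; total 671.
{Tring, Farrow}: M1→Farrow 5·4=20, M2→Tring 3·24=72, M3→Farrow 4·23=92, M4→Farrow 9·8=72, M5→Farrow 8·19=152, M6→Tring 9·17=153, M7→Tring 2·21=42. Service 603; fixed 94; total 697.
{Wirral, Tring, Farrow}: M1→Farrow 5·4=20, M2→Tring 3·24=72, M3→Farrow 4·23=92, M4→Farrow 9·8=72, M5→Farrow 8·19=152, M6→Wirral 6·17=102, M7→Tring 2·21=42. Service 552; fixed 184; total 736.
{Wirral, Galt, Tring, Ryde, Farrow}: M1→Farrow 5·4=20, M2→Tring 3·24=72, M3→Farrow 4·23=92, M4→Farrow 9·8=72, M5→Farrow 8·19=152, M6→Galt 2·17=34, M7→Tring 2·21=42. Service 484; fixed 390; total 874.
No other subset beats 671.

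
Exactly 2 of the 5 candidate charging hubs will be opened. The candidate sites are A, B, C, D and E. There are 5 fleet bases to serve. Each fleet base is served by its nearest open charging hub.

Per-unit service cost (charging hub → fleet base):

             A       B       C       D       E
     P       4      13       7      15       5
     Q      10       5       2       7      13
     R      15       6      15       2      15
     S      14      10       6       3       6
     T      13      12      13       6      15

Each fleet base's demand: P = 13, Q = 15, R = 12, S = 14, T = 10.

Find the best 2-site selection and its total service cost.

With exactly 2 open, each fleet base uses its cheapest among the chosen.
{C, D}: P→C 7·13=91, Q→C 2·15=30, R→D 2·12=24, S→D 3·14=42, T→D 6·10=60. Service cost 247.
{A, D}: service cost 283
{D, E}: service cost 296
Among all 10 size-2 choices, {C, D} is lowest.

Choose C and D; total service cost 247.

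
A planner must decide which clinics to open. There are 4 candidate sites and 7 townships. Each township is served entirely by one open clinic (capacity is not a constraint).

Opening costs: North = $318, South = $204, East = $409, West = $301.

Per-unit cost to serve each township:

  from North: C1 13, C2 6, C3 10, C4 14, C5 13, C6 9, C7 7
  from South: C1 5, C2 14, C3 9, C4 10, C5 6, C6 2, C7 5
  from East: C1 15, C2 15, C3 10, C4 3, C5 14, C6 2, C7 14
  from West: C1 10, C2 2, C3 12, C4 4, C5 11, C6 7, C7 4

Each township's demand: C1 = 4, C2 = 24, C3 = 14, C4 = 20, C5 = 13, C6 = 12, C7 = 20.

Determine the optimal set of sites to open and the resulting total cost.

For any fixed open set, each township goes to its cheapest open site; total = fixed + service.
{West}: C1→West 10·4=40, C2→West 2·24=48, C3→West 12·14=168, C4→West 4·20=80, C5→West 11·13=143, C6→West 7·12=84, C7→West 4·20=80. Service 643; fixed 301; total 944.
{South, West}: service 456 + fixed 505 = 961
{South}: service 884 + fixed 204 = 1088
{North, South, East, West}: service 436 + fixed 1232 = 1668
(All 15 nonempty subsets were checked; West only is lowest.)

Open West only; minimum total cost 944.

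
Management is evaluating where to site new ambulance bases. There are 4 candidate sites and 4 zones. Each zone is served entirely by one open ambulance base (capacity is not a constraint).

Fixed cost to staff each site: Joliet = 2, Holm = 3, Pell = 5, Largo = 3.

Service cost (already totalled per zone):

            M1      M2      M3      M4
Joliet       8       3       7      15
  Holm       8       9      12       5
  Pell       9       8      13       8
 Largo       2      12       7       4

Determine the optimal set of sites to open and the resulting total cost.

For any fixed open set, each zone goes to its cheapest open site; total = fixed + service.
{Joliet, Largo}: M1→Largo 2, M2→Joliet 3, M3→Joliet 7, M4→Largo 4. Service 16; fixed 5; total 21.
{Joliet, Holm, Largo}: service 16 + fixed 8 = 24
{Joliet, Pell, Largo}: M1→Largo 2, M2→Joliet 3, M3→Joliet 7, M4→Largo 4. Service 16; fixed 10; total 26.
{Joliet, Holm, Pell, Largo}: M1→Largo 2, M2→Joliet 3, M3→Joliet 7, M4→Largo 4. Service 16; fixed 13; total 29.
No other subset beats 21.

Open Joliet and Largo; minimum total cost 21.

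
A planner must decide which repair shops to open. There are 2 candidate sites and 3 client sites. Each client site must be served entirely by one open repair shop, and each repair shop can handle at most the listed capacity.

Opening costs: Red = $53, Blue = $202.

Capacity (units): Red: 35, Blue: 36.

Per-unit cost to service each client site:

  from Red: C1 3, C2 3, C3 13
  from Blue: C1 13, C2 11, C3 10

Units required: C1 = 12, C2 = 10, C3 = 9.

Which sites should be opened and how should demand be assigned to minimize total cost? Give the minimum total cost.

Open {Red}: C1→Red 3·12=36, C2→Red 3·10=30, C3→Red 13·9=117.
Loads: Red carries 31/35. Service 183; fixed 53; total 236.
Next best feasible plan costs 411.

Minimum total cost: 236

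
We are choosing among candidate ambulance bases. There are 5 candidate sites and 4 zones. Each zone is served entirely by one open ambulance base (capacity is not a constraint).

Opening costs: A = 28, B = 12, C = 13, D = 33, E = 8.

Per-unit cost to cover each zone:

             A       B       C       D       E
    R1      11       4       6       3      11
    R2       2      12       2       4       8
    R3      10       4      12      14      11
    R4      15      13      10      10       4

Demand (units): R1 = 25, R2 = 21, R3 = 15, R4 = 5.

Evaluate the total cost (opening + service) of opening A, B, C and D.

Total cost: 313

Each zone is assigned to its cheapest site among the open ones.
{A, B, C, D}: R1→D 3·25=75, R2→A 2·21=42, R3→B 4·15=60, R4→C 10·5=50. Service 227; fixed 86; total 313.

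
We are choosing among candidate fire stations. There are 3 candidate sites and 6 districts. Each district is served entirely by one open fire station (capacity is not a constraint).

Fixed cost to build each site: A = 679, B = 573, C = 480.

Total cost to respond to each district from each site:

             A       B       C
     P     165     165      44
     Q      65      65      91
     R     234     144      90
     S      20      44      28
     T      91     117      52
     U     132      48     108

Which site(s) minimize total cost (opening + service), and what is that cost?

For any fixed open set, each district goes to its cheapest open site; total = fixed + service.
{C}: P→C 44, Q→C 91, R→C 90, S→C 28, T→C 52, U→C 108. Service 413; fixed 480; total 893.
{B}: service 583 + fixed 573 = 1156
{B, C}: P→C 44, Q→B 65, R→C 90, S→C 28, T→C 52, U→B 48. Service 327; fixed 1053; total 1380.
{A, B, C}: service 319 + fixed 1732 = 2051
No other subset beats 893.

Open C only; minimum total cost 893.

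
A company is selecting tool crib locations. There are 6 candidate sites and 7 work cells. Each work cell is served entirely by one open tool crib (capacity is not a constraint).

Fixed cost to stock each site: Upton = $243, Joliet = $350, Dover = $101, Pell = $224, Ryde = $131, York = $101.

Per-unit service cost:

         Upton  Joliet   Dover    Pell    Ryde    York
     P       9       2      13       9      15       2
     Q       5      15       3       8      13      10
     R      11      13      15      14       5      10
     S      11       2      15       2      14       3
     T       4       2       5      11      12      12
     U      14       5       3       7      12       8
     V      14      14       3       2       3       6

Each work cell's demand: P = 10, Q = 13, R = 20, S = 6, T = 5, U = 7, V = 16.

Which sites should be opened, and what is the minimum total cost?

For any fixed open set, each work cell goes to its cheapest open site; total = fixed + service.
{Dover, York}: P→York 2·10=20, Q→Dover 3·13=39, R→York 10·20=200, S→York 3·6=18, T→Dover 5·5=25, U→Dover 3·7=21, V→Dover 3·16=48. Service 371; fixed 202; total 573.
{Dover, Ryde, York}: service 271 + fixed 333 = 604
{Ryde, York}: P→York 2·10=20, Q→York 10·13=130, R→Ryde 5·20=100, S→York 3·6=18, T→Ryde 12·5=60, U→York 8·7=56, V→Ryde 3·16=48. Service 432; fixed 232; total 664.
{Upton, Joliet, Dover, Pell, Ryde, York}: service 234 + fixed 1150 = 1384
No other subset beats 573.

Open Dover and York; minimum total cost 573.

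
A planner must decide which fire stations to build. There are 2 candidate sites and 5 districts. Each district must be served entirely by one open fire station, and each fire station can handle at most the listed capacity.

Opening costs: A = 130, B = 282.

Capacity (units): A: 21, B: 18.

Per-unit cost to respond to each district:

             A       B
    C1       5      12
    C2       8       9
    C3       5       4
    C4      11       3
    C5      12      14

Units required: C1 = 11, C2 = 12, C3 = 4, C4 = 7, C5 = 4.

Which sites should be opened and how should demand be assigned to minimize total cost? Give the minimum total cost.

Open {A, B}: C1→B 12·11=132, C2→A 8·12=96, C3→A 5·4=20, C4→B 3·7=21, C5→A 12·4=48.
Loads: A carries 20/21, B carries 18/18. Service 317; fixed 412; total 729.

Minimum total cost: 729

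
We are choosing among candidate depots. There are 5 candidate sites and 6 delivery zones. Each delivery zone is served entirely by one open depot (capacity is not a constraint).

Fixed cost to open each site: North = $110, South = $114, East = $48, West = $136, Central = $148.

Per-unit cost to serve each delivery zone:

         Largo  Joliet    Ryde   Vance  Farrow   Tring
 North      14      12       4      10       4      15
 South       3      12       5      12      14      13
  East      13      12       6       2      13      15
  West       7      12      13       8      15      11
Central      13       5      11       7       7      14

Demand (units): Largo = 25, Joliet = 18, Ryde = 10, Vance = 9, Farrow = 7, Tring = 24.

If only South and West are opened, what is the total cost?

Total cost: 1025

Each delivery zone is assigned to its cheapest site among the open ones.
{South, West}: Largo→South 3·25=75, Joliet→South 12·18=216, Ryde→South 5·10=50, Vance→West 8·9=72, Farrow→South 14·7=98, Tring→West 11·24=264. Service 775; fixed 250; total 1025.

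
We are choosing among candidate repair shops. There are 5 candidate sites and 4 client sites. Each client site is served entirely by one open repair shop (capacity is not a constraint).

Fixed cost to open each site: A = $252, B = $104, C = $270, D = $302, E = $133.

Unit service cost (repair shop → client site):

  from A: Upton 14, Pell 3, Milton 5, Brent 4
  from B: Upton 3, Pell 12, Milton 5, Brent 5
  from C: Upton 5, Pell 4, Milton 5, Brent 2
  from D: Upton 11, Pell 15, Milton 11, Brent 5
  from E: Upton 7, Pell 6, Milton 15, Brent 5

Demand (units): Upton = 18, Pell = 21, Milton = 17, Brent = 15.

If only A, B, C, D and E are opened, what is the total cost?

Total cost: 1293

Each client site is assigned to its cheapest site among the open ones.
{A, B, C, D, E}: Upton→B 3·18=54, Pell→A 3·21=63, Milton→A 5·17=85, Brent→C 2·15=30. Service 232; fixed 1061; total 1293.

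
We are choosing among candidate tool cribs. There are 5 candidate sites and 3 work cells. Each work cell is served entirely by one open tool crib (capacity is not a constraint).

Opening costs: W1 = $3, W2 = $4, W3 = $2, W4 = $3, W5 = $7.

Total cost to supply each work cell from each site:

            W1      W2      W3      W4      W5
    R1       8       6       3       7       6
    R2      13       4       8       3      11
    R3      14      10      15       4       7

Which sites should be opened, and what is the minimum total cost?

Open W3 and W4; minimum total cost 15.

For any fixed open set, each work cell goes to its cheapest open site; total = fixed + service.
{W3, W4}: R1→W3 3, R2→W4 3, R3→W4 4. Service 10; fixed 5; total 15.
{W4}: R1→W4 7, R2→W4 3, R3→W4 4. Service 14; fixed 3; total 17.
{W1, W3, W4}: service 10 + fixed 8 = 18
{W1, W2, W3, W4, W5}: service 10 + fixed 19 = 29
No other subset beats 15.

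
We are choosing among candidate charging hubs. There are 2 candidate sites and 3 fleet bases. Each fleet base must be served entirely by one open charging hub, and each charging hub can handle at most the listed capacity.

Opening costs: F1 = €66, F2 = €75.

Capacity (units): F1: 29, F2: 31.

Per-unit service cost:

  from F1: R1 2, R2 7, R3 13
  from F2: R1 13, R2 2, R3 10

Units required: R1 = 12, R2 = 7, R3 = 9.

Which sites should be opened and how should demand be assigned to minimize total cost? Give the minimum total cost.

Open {F1}: R1→F1 2·12=24, R2→F1 7·7=49, R3→F1 13·9=117.
Loads: F1 carries 28/29. Service 190; fixed 66; total 256.
Next best feasible plan costs 269.

Minimum total cost: 256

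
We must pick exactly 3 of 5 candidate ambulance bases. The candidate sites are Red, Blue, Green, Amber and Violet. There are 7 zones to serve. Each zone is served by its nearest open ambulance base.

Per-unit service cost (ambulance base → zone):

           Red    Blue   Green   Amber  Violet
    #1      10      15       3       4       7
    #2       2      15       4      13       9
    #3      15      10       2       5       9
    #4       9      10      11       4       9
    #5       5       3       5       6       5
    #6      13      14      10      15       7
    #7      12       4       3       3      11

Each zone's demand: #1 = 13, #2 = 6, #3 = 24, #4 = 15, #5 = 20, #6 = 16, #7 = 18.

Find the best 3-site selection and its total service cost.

With exactly 3 open, each zone uses its cheapest among the chosen.
{Green, Amber, Violet}: #1→Green 3·13=39, #2→Green 4·6=24, #3→Green 2·24=48, #4→Amber 4·15=60, #5→Green 5·20=100, #6→Violet 7·16=112, #7→Green 3·18=54. Service cost 437.
{Blue, Green, Amber}: service cost 445
{Blue, Green, Violet}: service cost 472
Among all 10 size-3 choices, {Green, Amber, Violet} is lowest.

Choose Green, Amber and Violet; total service cost 437.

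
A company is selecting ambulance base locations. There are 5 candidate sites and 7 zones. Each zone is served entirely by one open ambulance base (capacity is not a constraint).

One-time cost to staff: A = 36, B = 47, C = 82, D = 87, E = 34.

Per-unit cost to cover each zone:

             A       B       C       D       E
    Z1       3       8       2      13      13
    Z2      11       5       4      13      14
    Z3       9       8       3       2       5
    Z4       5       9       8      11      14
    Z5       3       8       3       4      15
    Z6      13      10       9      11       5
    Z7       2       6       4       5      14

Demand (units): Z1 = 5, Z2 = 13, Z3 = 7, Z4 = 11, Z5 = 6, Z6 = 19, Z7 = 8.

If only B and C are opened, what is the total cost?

Total cost: 521

Each zone is assigned to its cheapest site among the open ones.
{B, C}: Z1→C 2·5=10, Z2→C 4·13=52, Z3→C 3·7=21, Z4→C 8·11=88, Z5→C 3·6=18, Z6→C 9·19=171, Z7→C 4·8=32. Service 392; fixed 129; total 521.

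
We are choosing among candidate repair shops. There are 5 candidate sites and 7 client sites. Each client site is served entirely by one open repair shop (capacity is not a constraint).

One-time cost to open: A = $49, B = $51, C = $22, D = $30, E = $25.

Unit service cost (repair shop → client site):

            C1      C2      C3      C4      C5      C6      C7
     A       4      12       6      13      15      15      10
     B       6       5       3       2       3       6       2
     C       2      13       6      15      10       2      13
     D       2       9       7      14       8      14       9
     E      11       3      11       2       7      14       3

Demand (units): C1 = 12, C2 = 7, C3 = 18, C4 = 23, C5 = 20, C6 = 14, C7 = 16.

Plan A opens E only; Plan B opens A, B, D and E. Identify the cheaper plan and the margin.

Plan A: {E}: C1→E 11·12=132, C2→E 3·7=21, C3→E 11·18=198, C4→E 2·23=46, C5→E 7·20=140, C6→E 14·14=196, C7→E 3·16=48. Service 781; fixed 25; total 806.
Plan B: {A, B, D, E}: C1→D 2·12=24, C2→E 3·7=21, C3→B 3·18=54, C4→B 2·23=46, C5→B 3·20=60, C6→B 6·14=84, C7→B 2·16=32. Service 321; fixed 155; total 476.
Difference: |806 − 476| = 330.

Plan B is cheaper by 330.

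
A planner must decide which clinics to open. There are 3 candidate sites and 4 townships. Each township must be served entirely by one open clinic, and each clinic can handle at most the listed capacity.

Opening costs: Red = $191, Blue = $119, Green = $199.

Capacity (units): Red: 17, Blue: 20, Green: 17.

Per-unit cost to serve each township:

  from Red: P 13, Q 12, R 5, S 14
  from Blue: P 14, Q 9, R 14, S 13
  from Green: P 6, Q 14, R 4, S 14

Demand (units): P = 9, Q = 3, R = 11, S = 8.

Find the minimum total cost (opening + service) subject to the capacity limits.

Open {Blue, Green}: P→Blue 14·9=126, Q→Blue 9·3=27, R→Green 4·11=44, S→Blue 13·8=104.
Loads: Blue carries 20/20, Green carries 11/17. Service 301; fixed 318; total 619.
Next best feasible plan costs 622.

Minimum total cost: 619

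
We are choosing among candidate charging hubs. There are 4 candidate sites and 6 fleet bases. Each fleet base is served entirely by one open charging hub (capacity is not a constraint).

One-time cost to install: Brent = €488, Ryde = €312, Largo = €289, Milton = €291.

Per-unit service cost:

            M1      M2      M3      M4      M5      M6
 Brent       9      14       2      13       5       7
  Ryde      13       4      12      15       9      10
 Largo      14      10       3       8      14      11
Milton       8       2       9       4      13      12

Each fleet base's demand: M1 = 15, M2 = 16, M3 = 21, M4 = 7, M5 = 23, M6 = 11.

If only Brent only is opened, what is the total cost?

Each fleet base is assigned to its cheapest site among the open ones.
{Brent}: M1→Brent 9·15=135, M2→Brent 14·16=224, M3→Brent 2·21=42, M4→Brent 13·7=91, M5→Brent 5·23=115, M6→Brent 7·11=77. Service 684; fixed 488; total 1172.

Total cost: 1172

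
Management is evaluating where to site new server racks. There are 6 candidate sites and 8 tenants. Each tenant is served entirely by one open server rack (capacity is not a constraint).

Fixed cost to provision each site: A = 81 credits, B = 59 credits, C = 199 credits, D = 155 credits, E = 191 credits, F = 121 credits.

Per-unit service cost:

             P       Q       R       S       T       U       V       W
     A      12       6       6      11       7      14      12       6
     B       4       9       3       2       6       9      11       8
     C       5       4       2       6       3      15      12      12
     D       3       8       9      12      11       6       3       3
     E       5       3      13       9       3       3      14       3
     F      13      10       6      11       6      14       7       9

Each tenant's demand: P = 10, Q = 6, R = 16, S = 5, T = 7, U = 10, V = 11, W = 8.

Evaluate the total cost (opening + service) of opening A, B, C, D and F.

Each tenant is assigned to its cheapest site among the open ones.
{A, B, C, D, F}: P→D 3·10=30, Q→C 4·6=24, R→C 2·16=32, S→B 2·5=10, T→C 3·7=21, U→D 6·10=60, V→D 3·11=33, W→D 3·8=24. Service 234; fixed 615; total 849.

Total cost: 849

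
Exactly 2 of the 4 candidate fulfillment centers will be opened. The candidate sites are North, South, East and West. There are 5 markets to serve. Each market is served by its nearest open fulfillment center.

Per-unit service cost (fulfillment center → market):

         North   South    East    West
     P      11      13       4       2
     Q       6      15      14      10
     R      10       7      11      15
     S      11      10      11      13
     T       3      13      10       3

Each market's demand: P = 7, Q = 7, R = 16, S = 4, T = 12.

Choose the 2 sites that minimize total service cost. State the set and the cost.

With exactly 2 open, each market uses its cheapest among the chosen.
{South, West}: P→West 2·7=14, Q→West 10·7=70, R→South 7·16=112, S→South 10·4=40, T→West 3·12=36. Service cost 272.
{North, West}: service cost 296
{North, South}: service cost 307
Among all 6 size-2 choices, {South, West} is lowest.

Choose South and West; total service cost 272.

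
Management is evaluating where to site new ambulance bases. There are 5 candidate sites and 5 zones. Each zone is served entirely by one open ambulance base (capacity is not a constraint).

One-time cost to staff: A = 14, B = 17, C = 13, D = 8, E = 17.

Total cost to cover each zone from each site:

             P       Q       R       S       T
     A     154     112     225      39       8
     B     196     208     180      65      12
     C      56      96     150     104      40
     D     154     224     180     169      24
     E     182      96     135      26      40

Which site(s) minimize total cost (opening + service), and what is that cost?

For any fixed open set, each zone goes to its cheapest open site; total = fixed + service.
{A, C, E}: P→C 56, Q→C 96, R→E 135, S→E 26, T→A 8. Service 321; fixed 44; total 365.
{B, C, E}: P→C 56, Q→C 96, R→E 135, S→E 26, T→B 12. Service 325; fixed 47; total 372.
{A, C, D, E}: P→C 56, Q→C 96, R→E 135, S→E 26, T→A 8. Service 321; fixed 52; total 373.
{A, B, C, D, E}: service 321 + fixed 69 = 390
No other subset beats 365.

Open A, C and E; minimum total cost 365.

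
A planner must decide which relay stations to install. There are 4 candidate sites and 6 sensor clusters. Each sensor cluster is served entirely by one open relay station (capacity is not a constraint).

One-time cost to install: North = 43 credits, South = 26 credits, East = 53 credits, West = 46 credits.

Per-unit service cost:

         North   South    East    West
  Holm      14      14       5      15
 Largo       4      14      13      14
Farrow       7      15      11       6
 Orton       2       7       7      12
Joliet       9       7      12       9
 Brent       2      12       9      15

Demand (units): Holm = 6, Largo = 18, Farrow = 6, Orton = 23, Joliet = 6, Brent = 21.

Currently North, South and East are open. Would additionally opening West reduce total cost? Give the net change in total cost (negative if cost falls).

No — net change +40 (cost rises by 40).

Current service cost with {North, South, East}: 274.
Adding West: each sensor cluster re-picks its cheapest; new service cost 268, saving 6.
Extra fixed cost: 46. Net change = 46 − 6 = 40.
(Totals: 396 → 436.)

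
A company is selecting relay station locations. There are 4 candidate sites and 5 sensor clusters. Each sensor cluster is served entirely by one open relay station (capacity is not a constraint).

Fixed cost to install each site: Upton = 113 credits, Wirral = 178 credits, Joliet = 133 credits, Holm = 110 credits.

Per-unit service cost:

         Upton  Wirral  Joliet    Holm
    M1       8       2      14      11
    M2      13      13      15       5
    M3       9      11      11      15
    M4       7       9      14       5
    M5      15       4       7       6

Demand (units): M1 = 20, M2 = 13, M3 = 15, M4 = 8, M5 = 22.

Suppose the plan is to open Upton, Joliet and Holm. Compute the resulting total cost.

Total cost: 888

Each sensor cluster is assigned to its cheapest site among the open ones.
{Upton, Joliet, Holm}: M1→Upton 8·20=160, M2→Holm 5·13=65, M3→Upton 9·15=135, M4→Holm 5·8=40, M5→Holm 6·22=132. Service 532; fixed 356; total 888.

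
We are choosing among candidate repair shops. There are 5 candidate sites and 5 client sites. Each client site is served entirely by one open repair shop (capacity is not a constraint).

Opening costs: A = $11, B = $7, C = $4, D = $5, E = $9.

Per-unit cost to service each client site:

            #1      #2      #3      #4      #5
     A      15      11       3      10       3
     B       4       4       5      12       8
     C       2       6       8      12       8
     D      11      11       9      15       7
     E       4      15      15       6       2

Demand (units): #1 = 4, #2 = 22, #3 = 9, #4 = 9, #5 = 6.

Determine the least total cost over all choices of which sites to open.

Minimum total cost: 220

For any fixed open set, each client site goes to its cheapest open site; total = fixed + service.
{A, B, C, E}: #1→C 2·4=8, #2→B 4·22=88, #3→A 3·9=27, #4→E 6·9=54, #5→E 2·6=12. Service 189; fixed 31; total 220.
{A, B, E}: service 197 + fixed 27 = 224
{A, B, C, D, E}: service 189 + fixed 36 = 225
{C}: service 368 + fixed 4 = 372
No other subset beats 220.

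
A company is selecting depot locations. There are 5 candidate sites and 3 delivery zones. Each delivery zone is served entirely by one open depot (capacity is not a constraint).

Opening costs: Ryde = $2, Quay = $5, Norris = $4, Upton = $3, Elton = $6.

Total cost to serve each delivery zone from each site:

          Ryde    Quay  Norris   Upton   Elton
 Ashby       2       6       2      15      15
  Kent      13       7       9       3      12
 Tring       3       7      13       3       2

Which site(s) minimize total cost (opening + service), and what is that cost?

Open Ryde and Upton; minimum total cost 13.

For any fixed open set, each delivery zone goes to its cheapest open site; total = fixed + service.
{Ryde, Upton}: Ashby→Ryde 2, Kent→Upton 3, Tring→Ryde 3. Service 8; fixed 5; total 13.
{Norris, Upton}: service 8 + fixed 7 = 15
{Ryde, Norris, Upton}: service 8 + fixed 9 = 17
{Ryde, Quay, Norris, Upton, Elton}: service 7 + fixed 20 = 27
No other subset beats 13.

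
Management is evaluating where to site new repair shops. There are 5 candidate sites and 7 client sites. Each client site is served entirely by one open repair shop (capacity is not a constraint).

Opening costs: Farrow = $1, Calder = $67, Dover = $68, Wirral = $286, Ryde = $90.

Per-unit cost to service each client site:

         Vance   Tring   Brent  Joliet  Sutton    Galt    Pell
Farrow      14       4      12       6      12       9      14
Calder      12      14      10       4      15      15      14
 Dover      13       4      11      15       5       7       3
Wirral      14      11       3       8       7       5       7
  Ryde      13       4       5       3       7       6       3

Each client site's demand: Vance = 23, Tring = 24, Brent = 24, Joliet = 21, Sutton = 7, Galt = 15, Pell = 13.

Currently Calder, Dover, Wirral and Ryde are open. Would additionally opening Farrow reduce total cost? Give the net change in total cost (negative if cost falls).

No — net change +1 (cost rises by 1).

Current service cost with {Calder, Dover, Wirral, Ryde}: 656.
Adding Farrow: each client site re-picks its cheapest; new service cost 656, saving 0.
Extra fixed cost: 1. Net change = 1 − 0 = 1.
(Totals: 1167 → 1168.)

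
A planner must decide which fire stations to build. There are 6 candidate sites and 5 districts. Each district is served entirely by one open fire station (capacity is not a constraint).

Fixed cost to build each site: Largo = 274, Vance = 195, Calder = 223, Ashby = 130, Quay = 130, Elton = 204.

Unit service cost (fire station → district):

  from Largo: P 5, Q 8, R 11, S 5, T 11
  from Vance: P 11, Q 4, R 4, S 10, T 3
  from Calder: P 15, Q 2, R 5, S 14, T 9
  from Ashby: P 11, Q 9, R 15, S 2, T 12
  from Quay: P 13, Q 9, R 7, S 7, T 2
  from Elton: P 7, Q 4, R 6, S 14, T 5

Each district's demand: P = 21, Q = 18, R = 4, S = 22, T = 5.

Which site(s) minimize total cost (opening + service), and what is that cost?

For any fixed open set, each district goes to its cheapest open site; total = fixed + service.
{Ashby, Elton}: P→Elton 7·21=147, Q→Elton 4·18=72, R→Elton 6·4=24, S→Ashby 2·22=44, T→Elton 5·5=25. Service 312; fixed 334; total 646.
{Ashby}: P→Ashby 11·21=231, Q→Ashby 9·18=162, R→Ashby 15·4=60, S→Ashby 2·22=44, T→Ashby 12·5=60. Service 557; fixed 130; total 687.
{Vance, Ashby}: P→Vance 11·21=231, Q→Vance 4·18=72, R→Vance 4·4=16, S→Ashby 2·22=44, T→Vance 3·5=15. Service 378; fixed 325; total 703.
{Largo, Vance, Calder, Ashby, Quay, Elton}: P→Largo 5·21=105, Q→Calder 2·18=36, R→Vance 4·4=16, S→Ashby 2·22=44, T→Quay 2·5=10. Service 211; fixed 1156; total 1367.
No other subset beats 646.

Open Ashby and Elton; minimum total cost 646.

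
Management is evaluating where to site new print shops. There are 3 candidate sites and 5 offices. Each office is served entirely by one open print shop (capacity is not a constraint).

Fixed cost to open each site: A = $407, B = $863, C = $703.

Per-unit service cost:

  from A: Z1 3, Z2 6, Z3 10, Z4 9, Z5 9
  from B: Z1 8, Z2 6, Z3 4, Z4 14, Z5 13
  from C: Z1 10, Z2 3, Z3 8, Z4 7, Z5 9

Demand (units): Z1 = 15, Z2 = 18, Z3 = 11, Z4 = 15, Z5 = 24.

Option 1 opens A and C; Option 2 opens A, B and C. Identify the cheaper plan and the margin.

Option 1 is cheaper by 819.

Option 1: {A, C}: Z1→A 3·15=45, Z2→C 3·18=54, Z3→C 8·11=88, Z4→C 7·15=105, Z5→A 9·24=216. Service 508; fixed 1110; total 1618.
Option 2: {A, B, C}: Z1→A 3·15=45, Z2→C 3·18=54, Z3→B 4·11=44, Z4→C 7·15=105, Z5→A 9·24=216. Service 464; fixed 1973; total 2437.
Difference: |1618 − 2437| = 819.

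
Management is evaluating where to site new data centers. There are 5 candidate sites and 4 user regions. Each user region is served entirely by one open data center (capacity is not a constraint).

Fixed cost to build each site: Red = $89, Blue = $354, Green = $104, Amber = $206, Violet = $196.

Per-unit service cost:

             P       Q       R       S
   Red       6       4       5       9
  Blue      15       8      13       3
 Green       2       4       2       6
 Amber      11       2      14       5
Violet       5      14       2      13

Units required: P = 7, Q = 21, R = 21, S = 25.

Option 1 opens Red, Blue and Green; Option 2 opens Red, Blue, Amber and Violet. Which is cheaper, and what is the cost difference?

Option 1: {Red, Blue, Green}: P→Green 2·7=14, Q→Red 4·21=84, R→Green 2·21=42, S→Blue 3·25=75. Service 215; fixed 547; total 762.
Option 2: {Red, Blue, Amber, Violet}: P→Violet 5·7=35, Q→Amber 2·21=42, R→Violet 2·21=42, S→Blue 3·25=75. Service 194; fixed 845; total 1039.
Difference: |762 − 1039| = 277.

Option 1 is cheaper by 277.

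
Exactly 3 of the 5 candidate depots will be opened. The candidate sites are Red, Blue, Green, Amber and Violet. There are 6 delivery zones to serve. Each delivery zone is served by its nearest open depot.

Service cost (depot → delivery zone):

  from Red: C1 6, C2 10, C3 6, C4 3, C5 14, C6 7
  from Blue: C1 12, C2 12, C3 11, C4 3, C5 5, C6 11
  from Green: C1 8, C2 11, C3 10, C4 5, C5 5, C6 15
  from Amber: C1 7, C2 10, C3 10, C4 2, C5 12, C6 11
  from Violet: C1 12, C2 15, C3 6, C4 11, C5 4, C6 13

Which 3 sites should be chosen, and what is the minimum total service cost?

With exactly 3 open, each delivery zone uses its cheapest among the chosen.
{Red, Amber, Violet}: C1→Red 6, C2→Red 10, C3→Red 6, C4→Amber 2, C5→Violet 4, C6→Red 7. Service cost 35.
{Red, Blue, Amber}: service cost 36
{Red, Blue, Violet}: service cost 36
Among all 10 size-3 choices, {Red, Amber, Violet} is lowest.

Choose Red, Amber and Violet; total service cost 35.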